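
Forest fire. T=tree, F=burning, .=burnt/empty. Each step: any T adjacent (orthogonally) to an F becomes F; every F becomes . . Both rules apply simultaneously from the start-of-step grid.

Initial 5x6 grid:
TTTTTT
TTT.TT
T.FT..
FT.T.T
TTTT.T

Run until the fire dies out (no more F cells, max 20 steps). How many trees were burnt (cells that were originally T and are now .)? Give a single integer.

Answer: 19

Derivation:
Step 1: +5 fires, +2 burnt (F count now 5)
Step 2: +5 fires, +5 burnt (F count now 5)
Step 3: +5 fires, +5 burnt (F count now 5)
Step 4: +1 fires, +5 burnt (F count now 1)
Step 5: +2 fires, +1 burnt (F count now 2)
Step 6: +1 fires, +2 burnt (F count now 1)
Step 7: +0 fires, +1 burnt (F count now 0)
Fire out after step 7
Initially T: 21, now '.': 28
Total burnt (originally-T cells now '.'): 19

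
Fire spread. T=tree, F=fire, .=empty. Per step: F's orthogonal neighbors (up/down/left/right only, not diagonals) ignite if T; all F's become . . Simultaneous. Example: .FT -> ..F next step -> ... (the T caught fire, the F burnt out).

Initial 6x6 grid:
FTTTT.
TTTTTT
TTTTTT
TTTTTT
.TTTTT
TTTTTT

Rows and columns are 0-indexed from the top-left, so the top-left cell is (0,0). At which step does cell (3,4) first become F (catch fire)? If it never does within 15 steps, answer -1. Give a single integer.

Step 1: cell (3,4)='T' (+2 fires, +1 burnt)
Step 2: cell (3,4)='T' (+3 fires, +2 burnt)
Step 3: cell (3,4)='T' (+4 fires, +3 burnt)
Step 4: cell (3,4)='T' (+4 fires, +4 burnt)
Step 5: cell (3,4)='T' (+4 fires, +4 burnt)
Step 6: cell (3,4)='T' (+5 fires, +4 burnt)
Step 7: cell (3,4)='F' (+5 fires, +5 burnt)
  -> target ignites at step 7
Step 8: cell (3,4)='.' (+3 fires, +5 burnt)
Step 9: cell (3,4)='.' (+2 fires, +3 burnt)
Step 10: cell (3,4)='.' (+1 fires, +2 burnt)
Step 11: cell (3,4)='.' (+0 fires, +1 burnt)
  fire out at step 11

7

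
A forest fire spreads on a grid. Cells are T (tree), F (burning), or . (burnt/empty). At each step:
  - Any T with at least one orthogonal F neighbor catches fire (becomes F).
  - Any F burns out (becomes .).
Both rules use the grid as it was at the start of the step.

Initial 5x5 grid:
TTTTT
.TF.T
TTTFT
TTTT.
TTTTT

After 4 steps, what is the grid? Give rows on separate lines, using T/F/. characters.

Step 1: 5 trees catch fire, 2 burn out
  TTFTT
  .F..T
  TTF.F
  TTTF.
  TTTTT
Step 2: 6 trees catch fire, 5 burn out
  TF.FT
  ....F
  TF...
  TTF..
  TTTFT
Step 3: 6 trees catch fire, 6 burn out
  F...F
  .....
  F....
  TF...
  TTF.F
Step 4: 2 trees catch fire, 6 burn out
  .....
  .....
  .....
  F....
  TF...

.....
.....
.....
F....
TF...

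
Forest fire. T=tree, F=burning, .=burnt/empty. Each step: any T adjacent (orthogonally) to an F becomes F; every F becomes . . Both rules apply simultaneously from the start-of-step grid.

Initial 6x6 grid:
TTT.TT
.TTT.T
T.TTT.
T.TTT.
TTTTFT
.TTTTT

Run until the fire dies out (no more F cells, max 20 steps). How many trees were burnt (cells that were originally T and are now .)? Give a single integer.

Step 1: +4 fires, +1 burnt (F count now 4)
Step 2: +5 fires, +4 burnt (F count now 5)
Step 3: +4 fires, +5 burnt (F count now 4)
Step 4: +4 fires, +4 burnt (F count now 4)
Step 5: +2 fires, +4 burnt (F count now 2)
Step 6: +3 fires, +2 burnt (F count now 3)
Step 7: +1 fires, +3 burnt (F count now 1)
Step 8: +1 fires, +1 burnt (F count now 1)
Step 9: +0 fires, +1 burnt (F count now 0)
Fire out after step 9
Initially T: 27, now '.': 33
Total burnt (originally-T cells now '.'): 24

Answer: 24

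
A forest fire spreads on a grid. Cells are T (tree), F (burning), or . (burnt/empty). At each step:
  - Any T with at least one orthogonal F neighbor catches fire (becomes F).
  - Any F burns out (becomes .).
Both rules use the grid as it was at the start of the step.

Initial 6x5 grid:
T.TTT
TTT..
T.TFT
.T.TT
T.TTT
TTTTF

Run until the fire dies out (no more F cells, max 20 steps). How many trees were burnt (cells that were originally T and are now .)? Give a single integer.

Answer: 20

Derivation:
Step 1: +5 fires, +2 burnt (F count now 5)
Step 2: +4 fires, +5 burnt (F count now 4)
Step 3: +4 fires, +4 burnt (F count now 4)
Step 4: +3 fires, +4 burnt (F count now 3)
Step 5: +4 fires, +3 burnt (F count now 4)
Step 6: +0 fires, +4 burnt (F count now 0)
Fire out after step 6
Initially T: 21, now '.': 29
Total burnt (originally-T cells now '.'): 20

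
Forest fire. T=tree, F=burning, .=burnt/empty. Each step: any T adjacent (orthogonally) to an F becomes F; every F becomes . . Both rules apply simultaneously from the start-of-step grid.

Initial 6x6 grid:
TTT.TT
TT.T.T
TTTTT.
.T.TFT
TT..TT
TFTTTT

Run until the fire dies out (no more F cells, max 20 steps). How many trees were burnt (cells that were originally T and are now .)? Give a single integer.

Step 1: +7 fires, +2 burnt (F count now 7)
Step 2: +6 fires, +7 burnt (F count now 6)
Step 3: +4 fires, +6 burnt (F count now 4)
Step 4: +2 fires, +4 burnt (F count now 2)
Step 5: +2 fires, +2 burnt (F count now 2)
Step 6: +2 fires, +2 burnt (F count now 2)
Step 7: +0 fires, +2 burnt (F count now 0)
Fire out after step 7
Initially T: 26, now '.': 33
Total burnt (originally-T cells now '.'): 23

Answer: 23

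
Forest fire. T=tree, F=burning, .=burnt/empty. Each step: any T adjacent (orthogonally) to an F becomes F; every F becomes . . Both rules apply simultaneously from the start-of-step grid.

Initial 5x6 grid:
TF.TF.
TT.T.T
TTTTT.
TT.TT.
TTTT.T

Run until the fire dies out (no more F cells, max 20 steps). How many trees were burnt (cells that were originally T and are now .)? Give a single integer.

Step 1: +3 fires, +2 burnt (F count now 3)
Step 2: +3 fires, +3 burnt (F count now 3)
Step 3: +4 fires, +3 burnt (F count now 4)
Step 4: +4 fires, +4 burnt (F count now 4)
Step 5: +4 fires, +4 burnt (F count now 4)
Step 6: +0 fires, +4 burnt (F count now 0)
Fire out after step 6
Initially T: 20, now '.': 28
Total burnt (originally-T cells now '.'): 18

Answer: 18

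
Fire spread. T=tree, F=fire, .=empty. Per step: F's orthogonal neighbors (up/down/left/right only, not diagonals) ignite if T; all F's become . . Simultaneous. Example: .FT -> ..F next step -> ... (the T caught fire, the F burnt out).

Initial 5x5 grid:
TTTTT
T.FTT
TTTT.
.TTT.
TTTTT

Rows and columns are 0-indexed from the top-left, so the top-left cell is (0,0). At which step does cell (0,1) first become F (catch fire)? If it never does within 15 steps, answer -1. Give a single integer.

Step 1: cell (0,1)='T' (+3 fires, +1 burnt)
Step 2: cell (0,1)='F' (+6 fires, +3 burnt)
  -> target ignites at step 2
Step 3: cell (0,1)='.' (+6 fires, +6 burnt)
Step 4: cell (0,1)='.' (+3 fires, +6 burnt)
Step 5: cell (0,1)='.' (+2 fires, +3 burnt)
Step 6: cell (0,1)='.' (+0 fires, +2 burnt)
  fire out at step 6

2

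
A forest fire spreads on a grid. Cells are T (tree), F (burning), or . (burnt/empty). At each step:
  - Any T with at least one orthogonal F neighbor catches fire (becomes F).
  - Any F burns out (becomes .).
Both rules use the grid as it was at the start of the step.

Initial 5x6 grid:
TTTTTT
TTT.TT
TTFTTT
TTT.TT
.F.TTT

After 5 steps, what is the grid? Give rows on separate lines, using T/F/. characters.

Step 1: 5 trees catch fire, 2 burn out
  TTTTTT
  TTF.TT
  TF.FTT
  TFF.TT
  ...TTT
Step 2: 5 trees catch fire, 5 burn out
  TTFTTT
  TF..TT
  F...FT
  F...TT
  ...TTT
Step 3: 6 trees catch fire, 5 burn out
  TF.FTT
  F...FT
  .....F
  ....FT
  ...TTT
Step 4: 5 trees catch fire, 6 burn out
  F...FT
  .....F
  ......
  .....F
  ...TFT
Step 5: 3 trees catch fire, 5 burn out
  .....F
  ......
  ......
  ......
  ...F.F

.....F
......
......
......
...F.F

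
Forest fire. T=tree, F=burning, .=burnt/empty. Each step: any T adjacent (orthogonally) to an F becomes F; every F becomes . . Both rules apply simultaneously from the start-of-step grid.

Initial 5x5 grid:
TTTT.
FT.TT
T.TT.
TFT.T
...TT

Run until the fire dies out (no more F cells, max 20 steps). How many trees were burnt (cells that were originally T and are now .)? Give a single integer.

Answer: 12

Derivation:
Step 1: +5 fires, +2 burnt (F count now 5)
Step 2: +2 fires, +5 burnt (F count now 2)
Step 3: +2 fires, +2 burnt (F count now 2)
Step 4: +2 fires, +2 burnt (F count now 2)
Step 5: +1 fires, +2 burnt (F count now 1)
Step 6: +0 fires, +1 burnt (F count now 0)
Fire out after step 6
Initially T: 15, now '.': 22
Total burnt (originally-T cells now '.'): 12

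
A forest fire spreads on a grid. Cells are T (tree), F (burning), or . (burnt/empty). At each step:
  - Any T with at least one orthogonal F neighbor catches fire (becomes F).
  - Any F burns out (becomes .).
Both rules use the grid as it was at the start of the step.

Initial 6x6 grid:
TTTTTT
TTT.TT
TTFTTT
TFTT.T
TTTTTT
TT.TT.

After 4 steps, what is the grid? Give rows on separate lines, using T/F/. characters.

Step 1: 6 trees catch fire, 2 burn out
  TTTTTT
  TTF.TT
  TF.FTT
  F.FT.T
  TFTTTT
  TT.TT.
Step 2: 8 trees catch fire, 6 burn out
  TTFTTT
  TF..TT
  F...FT
  ...F.T
  F.FTTT
  TF.TT.
Step 3: 7 trees catch fire, 8 burn out
  TF.FTT
  F...FT
  .....F
  .....T
  ...FTT
  F..TT.
Step 4: 6 trees catch fire, 7 burn out
  F...FT
  .....F
  ......
  .....F
  ....FT
  ...FT.

F...FT
.....F
......
.....F
....FT
...FT.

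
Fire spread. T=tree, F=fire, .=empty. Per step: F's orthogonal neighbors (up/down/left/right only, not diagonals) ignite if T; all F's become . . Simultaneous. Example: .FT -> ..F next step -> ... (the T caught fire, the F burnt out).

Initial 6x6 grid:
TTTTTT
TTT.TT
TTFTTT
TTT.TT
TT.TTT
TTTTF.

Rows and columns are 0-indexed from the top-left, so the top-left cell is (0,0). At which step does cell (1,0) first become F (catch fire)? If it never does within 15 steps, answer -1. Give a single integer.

Step 1: cell (1,0)='T' (+6 fires, +2 burnt)
Step 2: cell (1,0)='T' (+9 fires, +6 burnt)
Step 3: cell (1,0)='F' (+9 fires, +9 burnt)
  -> target ignites at step 3
Step 4: cell (1,0)='.' (+5 fires, +9 burnt)
Step 5: cell (1,0)='.' (+1 fires, +5 burnt)
Step 6: cell (1,0)='.' (+0 fires, +1 burnt)
  fire out at step 6

3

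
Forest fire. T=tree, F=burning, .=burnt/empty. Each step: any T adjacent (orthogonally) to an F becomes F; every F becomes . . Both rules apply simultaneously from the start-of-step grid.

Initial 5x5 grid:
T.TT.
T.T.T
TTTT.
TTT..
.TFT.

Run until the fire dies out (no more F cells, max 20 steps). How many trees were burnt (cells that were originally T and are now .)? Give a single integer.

Answer: 14

Derivation:
Step 1: +3 fires, +1 burnt (F count now 3)
Step 2: +2 fires, +3 burnt (F count now 2)
Step 3: +4 fires, +2 burnt (F count now 4)
Step 4: +2 fires, +4 burnt (F count now 2)
Step 5: +2 fires, +2 burnt (F count now 2)
Step 6: +1 fires, +2 burnt (F count now 1)
Step 7: +0 fires, +1 burnt (F count now 0)
Fire out after step 7
Initially T: 15, now '.': 24
Total burnt (originally-T cells now '.'): 14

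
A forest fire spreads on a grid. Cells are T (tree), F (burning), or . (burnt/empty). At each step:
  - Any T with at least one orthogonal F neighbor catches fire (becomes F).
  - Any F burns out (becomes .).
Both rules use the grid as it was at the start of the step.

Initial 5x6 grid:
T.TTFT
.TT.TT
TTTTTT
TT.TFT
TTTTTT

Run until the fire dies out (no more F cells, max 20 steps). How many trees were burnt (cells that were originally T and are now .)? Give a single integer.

Step 1: +7 fires, +2 burnt (F count now 7)
Step 2: +6 fires, +7 burnt (F count now 6)
Step 3: +3 fires, +6 burnt (F count now 3)
Step 4: +3 fires, +3 burnt (F count now 3)
Step 5: +3 fires, +3 burnt (F count now 3)
Step 6: +1 fires, +3 burnt (F count now 1)
Step 7: +0 fires, +1 burnt (F count now 0)
Fire out after step 7
Initially T: 24, now '.': 29
Total burnt (originally-T cells now '.'): 23

Answer: 23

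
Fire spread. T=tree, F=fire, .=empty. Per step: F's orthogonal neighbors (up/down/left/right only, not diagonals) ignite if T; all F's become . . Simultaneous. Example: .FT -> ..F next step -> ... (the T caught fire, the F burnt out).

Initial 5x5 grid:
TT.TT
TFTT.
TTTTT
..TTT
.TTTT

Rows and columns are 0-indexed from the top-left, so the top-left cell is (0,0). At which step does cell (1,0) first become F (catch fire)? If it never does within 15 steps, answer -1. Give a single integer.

Step 1: cell (1,0)='F' (+4 fires, +1 burnt)
  -> target ignites at step 1
Step 2: cell (1,0)='.' (+4 fires, +4 burnt)
Step 3: cell (1,0)='.' (+3 fires, +4 burnt)
Step 4: cell (1,0)='.' (+4 fires, +3 burnt)
Step 5: cell (1,0)='.' (+3 fires, +4 burnt)
Step 6: cell (1,0)='.' (+1 fires, +3 burnt)
Step 7: cell (1,0)='.' (+0 fires, +1 burnt)
  fire out at step 7

1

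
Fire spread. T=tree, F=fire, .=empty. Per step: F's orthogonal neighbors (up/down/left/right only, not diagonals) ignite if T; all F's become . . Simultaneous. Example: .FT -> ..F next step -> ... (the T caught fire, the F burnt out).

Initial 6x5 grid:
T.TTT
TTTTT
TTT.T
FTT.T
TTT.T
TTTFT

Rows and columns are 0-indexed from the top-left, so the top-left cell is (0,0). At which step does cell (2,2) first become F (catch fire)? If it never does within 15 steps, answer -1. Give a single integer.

Step 1: cell (2,2)='T' (+5 fires, +2 burnt)
Step 2: cell (2,2)='T' (+8 fires, +5 burnt)
Step 3: cell (2,2)='F' (+4 fires, +8 burnt)
  -> target ignites at step 3
Step 4: cell (2,2)='.' (+2 fires, +4 burnt)
Step 5: cell (2,2)='.' (+3 fires, +2 burnt)
Step 6: cell (2,2)='.' (+2 fires, +3 burnt)
Step 7: cell (2,2)='.' (+0 fires, +2 burnt)
  fire out at step 7

3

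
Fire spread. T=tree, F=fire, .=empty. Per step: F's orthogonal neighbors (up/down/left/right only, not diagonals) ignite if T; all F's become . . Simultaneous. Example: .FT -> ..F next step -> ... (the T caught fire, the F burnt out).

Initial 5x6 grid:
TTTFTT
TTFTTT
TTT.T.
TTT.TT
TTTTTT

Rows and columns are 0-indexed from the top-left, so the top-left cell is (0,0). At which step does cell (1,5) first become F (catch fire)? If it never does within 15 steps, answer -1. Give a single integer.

Step 1: cell (1,5)='T' (+5 fires, +2 burnt)
Step 2: cell (1,5)='T' (+6 fires, +5 burnt)
Step 3: cell (1,5)='F' (+6 fires, +6 burnt)
  -> target ignites at step 3
Step 4: cell (1,5)='.' (+4 fires, +6 burnt)
Step 5: cell (1,5)='.' (+3 fires, +4 burnt)
Step 6: cell (1,5)='.' (+1 fires, +3 burnt)
Step 7: cell (1,5)='.' (+0 fires, +1 burnt)
  fire out at step 7

3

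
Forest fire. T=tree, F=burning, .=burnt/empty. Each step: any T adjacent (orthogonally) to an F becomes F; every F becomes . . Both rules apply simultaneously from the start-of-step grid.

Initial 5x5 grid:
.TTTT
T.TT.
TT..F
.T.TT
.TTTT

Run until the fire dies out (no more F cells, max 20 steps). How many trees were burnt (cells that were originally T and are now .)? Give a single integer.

Answer: 10

Derivation:
Step 1: +1 fires, +1 burnt (F count now 1)
Step 2: +2 fires, +1 burnt (F count now 2)
Step 3: +1 fires, +2 burnt (F count now 1)
Step 4: +1 fires, +1 burnt (F count now 1)
Step 5: +1 fires, +1 burnt (F count now 1)
Step 6: +1 fires, +1 burnt (F count now 1)
Step 7: +1 fires, +1 burnt (F count now 1)
Step 8: +1 fires, +1 burnt (F count now 1)
Step 9: +1 fires, +1 burnt (F count now 1)
Step 10: +0 fires, +1 burnt (F count now 0)
Fire out after step 10
Initially T: 16, now '.': 19
Total burnt (originally-T cells now '.'): 10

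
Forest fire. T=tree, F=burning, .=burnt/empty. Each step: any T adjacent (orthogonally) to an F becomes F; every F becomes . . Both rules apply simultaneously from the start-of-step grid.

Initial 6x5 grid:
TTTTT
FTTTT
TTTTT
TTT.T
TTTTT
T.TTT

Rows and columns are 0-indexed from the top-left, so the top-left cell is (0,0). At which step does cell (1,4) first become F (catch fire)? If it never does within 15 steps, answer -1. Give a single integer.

Step 1: cell (1,4)='T' (+3 fires, +1 burnt)
Step 2: cell (1,4)='T' (+4 fires, +3 burnt)
Step 3: cell (1,4)='T' (+5 fires, +4 burnt)
Step 4: cell (1,4)='F' (+6 fires, +5 burnt)
  -> target ignites at step 4
Step 5: cell (1,4)='.' (+3 fires, +6 burnt)
Step 6: cell (1,4)='.' (+3 fires, +3 burnt)
Step 7: cell (1,4)='.' (+2 fires, +3 burnt)
Step 8: cell (1,4)='.' (+1 fires, +2 burnt)
Step 9: cell (1,4)='.' (+0 fires, +1 burnt)
  fire out at step 9

4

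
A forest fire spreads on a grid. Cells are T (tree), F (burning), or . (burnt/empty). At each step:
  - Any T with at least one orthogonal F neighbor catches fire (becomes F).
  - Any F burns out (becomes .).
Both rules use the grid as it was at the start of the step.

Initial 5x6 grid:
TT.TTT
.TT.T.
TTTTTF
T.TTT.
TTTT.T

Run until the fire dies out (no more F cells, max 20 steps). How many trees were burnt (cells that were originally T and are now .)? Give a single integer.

Answer: 21

Derivation:
Step 1: +1 fires, +1 burnt (F count now 1)
Step 2: +3 fires, +1 burnt (F count now 3)
Step 3: +3 fires, +3 burnt (F count now 3)
Step 4: +6 fires, +3 burnt (F count now 6)
Step 5: +3 fires, +6 burnt (F count now 3)
Step 6: +3 fires, +3 burnt (F count now 3)
Step 7: +2 fires, +3 burnt (F count now 2)
Step 8: +0 fires, +2 burnt (F count now 0)
Fire out after step 8
Initially T: 22, now '.': 29
Total burnt (originally-T cells now '.'): 21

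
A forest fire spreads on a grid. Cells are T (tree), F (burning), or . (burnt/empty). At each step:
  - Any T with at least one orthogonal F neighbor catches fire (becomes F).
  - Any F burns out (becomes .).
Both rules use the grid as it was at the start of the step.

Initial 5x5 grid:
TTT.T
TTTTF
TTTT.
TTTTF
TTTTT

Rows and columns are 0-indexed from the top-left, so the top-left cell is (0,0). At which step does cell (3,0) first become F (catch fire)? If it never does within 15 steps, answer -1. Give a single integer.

Step 1: cell (3,0)='T' (+4 fires, +2 burnt)
Step 2: cell (3,0)='T' (+4 fires, +4 burnt)
Step 3: cell (3,0)='T' (+5 fires, +4 burnt)
Step 4: cell (3,0)='F' (+5 fires, +5 burnt)
  -> target ignites at step 4
Step 5: cell (3,0)='.' (+3 fires, +5 burnt)
Step 6: cell (3,0)='.' (+0 fires, +3 burnt)
  fire out at step 6

4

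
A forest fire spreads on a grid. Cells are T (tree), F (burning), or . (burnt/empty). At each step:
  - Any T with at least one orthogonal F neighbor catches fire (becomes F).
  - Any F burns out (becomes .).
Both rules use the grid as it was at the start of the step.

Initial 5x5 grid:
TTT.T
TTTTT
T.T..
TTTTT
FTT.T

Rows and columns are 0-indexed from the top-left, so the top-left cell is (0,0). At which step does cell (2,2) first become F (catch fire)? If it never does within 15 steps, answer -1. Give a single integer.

Step 1: cell (2,2)='T' (+2 fires, +1 burnt)
Step 2: cell (2,2)='T' (+3 fires, +2 burnt)
Step 3: cell (2,2)='T' (+2 fires, +3 burnt)
Step 4: cell (2,2)='F' (+4 fires, +2 burnt)
  -> target ignites at step 4
Step 5: cell (2,2)='.' (+3 fires, +4 burnt)
Step 6: cell (2,2)='.' (+3 fires, +3 burnt)
Step 7: cell (2,2)='.' (+1 fires, +3 burnt)
Step 8: cell (2,2)='.' (+1 fires, +1 burnt)
Step 9: cell (2,2)='.' (+0 fires, +1 burnt)
  fire out at step 9

4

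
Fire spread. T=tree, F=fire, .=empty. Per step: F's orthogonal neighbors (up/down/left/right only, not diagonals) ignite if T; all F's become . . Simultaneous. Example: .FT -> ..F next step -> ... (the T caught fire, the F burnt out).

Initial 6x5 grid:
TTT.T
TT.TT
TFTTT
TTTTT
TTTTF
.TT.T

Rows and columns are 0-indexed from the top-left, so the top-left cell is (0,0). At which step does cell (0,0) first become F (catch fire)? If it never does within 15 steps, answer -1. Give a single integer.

Step 1: cell (0,0)='T' (+7 fires, +2 burnt)
Step 2: cell (0,0)='T' (+9 fires, +7 burnt)
Step 3: cell (0,0)='F' (+7 fires, +9 burnt)
  -> target ignites at step 3
Step 4: cell (0,0)='.' (+1 fires, +7 burnt)
Step 5: cell (0,0)='.' (+0 fires, +1 burnt)
  fire out at step 5

3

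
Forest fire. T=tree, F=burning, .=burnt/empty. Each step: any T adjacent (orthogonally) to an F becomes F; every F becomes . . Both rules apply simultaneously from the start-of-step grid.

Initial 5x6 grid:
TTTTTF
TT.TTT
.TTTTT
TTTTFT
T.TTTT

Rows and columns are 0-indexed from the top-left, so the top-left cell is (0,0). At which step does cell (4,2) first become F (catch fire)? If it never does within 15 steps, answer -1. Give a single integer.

Step 1: cell (4,2)='T' (+6 fires, +2 burnt)
Step 2: cell (4,2)='T' (+7 fires, +6 burnt)
Step 3: cell (4,2)='F' (+5 fires, +7 burnt)
  -> target ignites at step 3
Step 4: cell (4,2)='.' (+3 fires, +5 burnt)
Step 5: cell (4,2)='.' (+3 fires, +3 burnt)
Step 6: cell (4,2)='.' (+1 fires, +3 burnt)
Step 7: cell (4,2)='.' (+0 fires, +1 burnt)
  fire out at step 7

3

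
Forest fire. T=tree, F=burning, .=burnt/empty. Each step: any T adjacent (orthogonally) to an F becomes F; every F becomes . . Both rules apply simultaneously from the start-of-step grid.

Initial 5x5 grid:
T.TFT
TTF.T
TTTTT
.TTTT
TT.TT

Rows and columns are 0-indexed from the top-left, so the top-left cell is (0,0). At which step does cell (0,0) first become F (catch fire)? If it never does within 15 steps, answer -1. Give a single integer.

Step 1: cell (0,0)='T' (+4 fires, +2 burnt)
Step 2: cell (0,0)='T' (+5 fires, +4 burnt)
Step 3: cell (0,0)='F' (+5 fires, +5 burnt)
  -> target ignites at step 3
Step 4: cell (0,0)='.' (+3 fires, +5 burnt)
Step 5: cell (0,0)='.' (+2 fires, +3 burnt)
Step 6: cell (0,0)='.' (+0 fires, +2 burnt)
  fire out at step 6

3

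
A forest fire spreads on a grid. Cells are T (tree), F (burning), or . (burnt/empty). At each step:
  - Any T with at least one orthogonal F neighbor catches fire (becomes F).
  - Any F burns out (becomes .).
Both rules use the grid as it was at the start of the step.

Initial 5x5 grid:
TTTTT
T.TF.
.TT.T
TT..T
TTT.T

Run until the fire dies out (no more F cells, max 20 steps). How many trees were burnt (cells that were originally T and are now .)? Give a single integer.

Answer: 14

Derivation:
Step 1: +2 fires, +1 burnt (F count now 2)
Step 2: +3 fires, +2 burnt (F count now 3)
Step 3: +2 fires, +3 burnt (F count now 2)
Step 4: +2 fires, +2 burnt (F count now 2)
Step 5: +3 fires, +2 burnt (F count now 3)
Step 6: +2 fires, +3 burnt (F count now 2)
Step 7: +0 fires, +2 burnt (F count now 0)
Fire out after step 7
Initially T: 17, now '.': 22
Total burnt (originally-T cells now '.'): 14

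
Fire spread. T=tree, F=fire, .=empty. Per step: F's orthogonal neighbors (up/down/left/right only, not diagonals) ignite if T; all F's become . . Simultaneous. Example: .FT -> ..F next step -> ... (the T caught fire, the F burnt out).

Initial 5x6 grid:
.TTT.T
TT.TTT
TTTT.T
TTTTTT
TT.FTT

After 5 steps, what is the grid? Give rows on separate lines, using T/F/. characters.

Step 1: 2 trees catch fire, 1 burn out
  .TTT.T
  TT.TTT
  TTTT.T
  TTTFTT
  TT..FT
Step 2: 4 trees catch fire, 2 burn out
  .TTT.T
  TT.TTT
  TTTF.T
  TTF.FT
  TT...F
Step 3: 4 trees catch fire, 4 burn out
  .TTT.T
  TT.FTT
  TTF..T
  TF...F
  TT....
Step 4: 6 trees catch fire, 4 burn out
  .TTF.T
  TT..FT
  TF...F
  F.....
  TF....
Step 5: 5 trees catch fire, 6 burn out
  .TF..T
  TF...F
  F.....
  ......
  F.....

.TF..T
TF...F
F.....
......
F.....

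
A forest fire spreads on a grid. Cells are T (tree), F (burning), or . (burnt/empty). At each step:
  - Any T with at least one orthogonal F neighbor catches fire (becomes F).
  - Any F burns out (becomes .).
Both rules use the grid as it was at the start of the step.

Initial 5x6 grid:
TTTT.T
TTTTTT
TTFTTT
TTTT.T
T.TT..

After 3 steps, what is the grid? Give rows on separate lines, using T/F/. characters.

Step 1: 4 trees catch fire, 1 burn out
  TTTT.T
  TTFTTT
  TF.FTT
  TTFT.T
  T.TT..
Step 2: 8 trees catch fire, 4 burn out
  TTFT.T
  TF.FTT
  F...FT
  TF.F.T
  T.FT..
Step 3: 7 trees catch fire, 8 burn out
  TF.F.T
  F...FT
  .....F
  F....T
  T..F..

TF.F.T
F...FT
.....F
F....T
T..F..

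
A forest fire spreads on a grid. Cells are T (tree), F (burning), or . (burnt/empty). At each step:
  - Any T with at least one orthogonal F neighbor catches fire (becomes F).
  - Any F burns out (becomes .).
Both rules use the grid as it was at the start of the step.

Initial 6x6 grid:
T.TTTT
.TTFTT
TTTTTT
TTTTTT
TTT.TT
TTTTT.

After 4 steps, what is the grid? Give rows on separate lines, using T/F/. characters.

Step 1: 4 trees catch fire, 1 burn out
  T.TFTT
  .TF.FT
  TTTFTT
  TTTTTT
  TTT.TT
  TTTTT.
Step 2: 7 trees catch fire, 4 burn out
  T.F.FT
  .F...F
  TTF.FT
  TTTFTT
  TTT.TT
  TTTTT.
Step 3: 5 trees catch fire, 7 burn out
  T....F
  ......
  TF...F
  TTF.FT
  TTT.TT
  TTTTT.
Step 4: 5 trees catch fire, 5 burn out
  T.....
  ......
  F.....
  TF...F
  TTF.FT
  TTTTT.

T.....
......
F.....
TF...F
TTF.FT
TTTTT.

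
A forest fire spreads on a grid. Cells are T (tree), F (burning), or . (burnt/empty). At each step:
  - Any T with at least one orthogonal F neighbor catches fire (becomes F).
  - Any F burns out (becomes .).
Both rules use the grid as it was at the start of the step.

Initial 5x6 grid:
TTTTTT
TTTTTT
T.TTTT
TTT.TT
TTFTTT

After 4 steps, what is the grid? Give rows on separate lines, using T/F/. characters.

Step 1: 3 trees catch fire, 1 burn out
  TTTTTT
  TTTTTT
  T.TTTT
  TTF.TT
  TF.FTT
Step 2: 4 trees catch fire, 3 burn out
  TTTTTT
  TTTTTT
  T.FTTT
  TF..TT
  F...FT
Step 3: 5 trees catch fire, 4 burn out
  TTTTTT
  TTFTTT
  T..FTT
  F...FT
  .....F
Step 4: 6 trees catch fire, 5 burn out
  TTFTTT
  TF.FTT
  F...FT
  .....F
  ......

TTFTTT
TF.FTT
F...FT
.....F
......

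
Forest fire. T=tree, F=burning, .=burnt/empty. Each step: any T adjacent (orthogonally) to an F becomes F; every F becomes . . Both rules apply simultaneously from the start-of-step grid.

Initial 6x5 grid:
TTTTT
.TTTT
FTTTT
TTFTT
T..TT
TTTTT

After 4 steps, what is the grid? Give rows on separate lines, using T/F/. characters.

Step 1: 5 trees catch fire, 2 burn out
  TTTTT
  .TTTT
  .FFTT
  FF.FT
  T..TT
  TTTTT
Step 2: 6 trees catch fire, 5 burn out
  TTTTT
  .FFTT
  ...FT
  ....F
  F..FT
  TTTTT
Step 3: 7 trees catch fire, 6 burn out
  TFFTT
  ...FT
  ....F
  .....
  ....F
  FTTFT
Step 4: 6 trees catch fire, 7 burn out
  F..FT
  ....F
  .....
  .....
  .....
  .FF.F

F..FT
....F
.....
.....
.....
.FF.F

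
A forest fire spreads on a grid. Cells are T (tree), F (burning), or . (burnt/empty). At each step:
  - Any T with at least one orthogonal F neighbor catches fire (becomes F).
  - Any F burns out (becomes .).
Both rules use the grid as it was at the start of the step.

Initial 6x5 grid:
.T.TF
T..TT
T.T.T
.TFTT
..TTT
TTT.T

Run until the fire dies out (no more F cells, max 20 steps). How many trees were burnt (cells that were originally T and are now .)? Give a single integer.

Answer: 15

Derivation:
Step 1: +6 fires, +2 burnt (F count now 6)
Step 2: +5 fires, +6 burnt (F count now 5)
Step 3: +2 fires, +5 burnt (F count now 2)
Step 4: +2 fires, +2 burnt (F count now 2)
Step 5: +0 fires, +2 burnt (F count now 0)
Fire out after step 5
Initially T: 18, now '.': 27
Total burnt (originally-T cells now '.'): 15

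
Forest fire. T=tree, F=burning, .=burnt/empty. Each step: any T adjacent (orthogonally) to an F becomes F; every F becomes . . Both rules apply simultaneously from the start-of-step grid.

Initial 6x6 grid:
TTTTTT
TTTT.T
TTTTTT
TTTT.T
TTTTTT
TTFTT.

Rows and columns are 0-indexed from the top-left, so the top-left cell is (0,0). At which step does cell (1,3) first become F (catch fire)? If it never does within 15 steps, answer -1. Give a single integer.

Step 1: cell (1,3)='T' (+3 fires, +1 burnt)
Step 2: cell (1,3)='T' (+5 fires, +3 burnt)
Step 3: cell (1,3)='T' (+5 fires, +5 burnt)
Step 4: cell (1,3)='T' (+5 fires, +5 burnt)
Step 5: cell (1,3)='F' (+6 fires, +5 burnt)
  -> target ignites at step 5
Step 6: cell (1,3)='.' (+4 fires, +6 burnt)
Step 7: cell (1,3)='.' (+3 fires, +4 burnt)
Step 8: cell (1,3)='.' (+1 fires, +3 burnt)
Step 9: cell (1,3)='.' (+0 fires, +1 burnt)
  fire out at step 9

5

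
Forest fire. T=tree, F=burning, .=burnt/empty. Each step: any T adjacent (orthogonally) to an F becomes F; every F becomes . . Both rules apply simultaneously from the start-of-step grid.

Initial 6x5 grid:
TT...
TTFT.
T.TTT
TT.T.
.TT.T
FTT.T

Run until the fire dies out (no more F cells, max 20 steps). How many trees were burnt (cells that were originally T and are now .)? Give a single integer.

Answer: 16

Derivation:
Step 1: +4 fires, +2 burnt (F count now 4)
Step 2: +5 fires, +4 burnt (F count now 5)
Step 3: +6 fires, +5 burnt (F count now 6)
Step 4: +1 fires, +6 burnt (F count now 1)
Step 5: +0 fires, +1 burnt (F count now 0)
Fire out after step 5
Initially T: 18, now '.': 28
Total burnt (originally-T cells now '.'): 16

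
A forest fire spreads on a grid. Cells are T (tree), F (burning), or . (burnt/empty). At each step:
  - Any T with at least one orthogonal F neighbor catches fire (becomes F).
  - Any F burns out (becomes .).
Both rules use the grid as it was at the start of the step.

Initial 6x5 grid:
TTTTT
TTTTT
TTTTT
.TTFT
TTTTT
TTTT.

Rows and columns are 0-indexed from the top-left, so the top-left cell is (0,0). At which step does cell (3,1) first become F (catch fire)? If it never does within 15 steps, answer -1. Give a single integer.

Step 1: cell (3,1)='T' (+4 fires, +1 burnt)
Step 2: cell (3,1)='F' (+7 fires, +4 burnt)
  -> target ignites at step 2
Step 3: cell (3,1)='.' (+6 fires, +7 burnt)
Step 4: cell (3,1)='.' (+6 fires, +6 burnt)
Step 5: cell (3,1)='.' (+3 fires, +6 burnt)
Step 6: cell (3,1)='.' (+1 fires, +3 burnt)
Step 7: cell (3,1)='.' (+0 fires, +1 burnt)
  fire out at step 7

2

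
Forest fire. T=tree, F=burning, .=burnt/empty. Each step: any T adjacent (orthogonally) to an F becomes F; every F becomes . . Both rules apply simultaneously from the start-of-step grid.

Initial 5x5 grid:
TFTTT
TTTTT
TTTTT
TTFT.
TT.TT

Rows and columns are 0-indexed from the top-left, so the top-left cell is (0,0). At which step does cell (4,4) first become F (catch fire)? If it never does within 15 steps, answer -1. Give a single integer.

Step 1: cell (4,4)='T' (+6 fires, +2 burnt)
Step 2: cell (4,4)='T' (+8 fires, +6 burnt)
Step 3: cell (4,4)='F' (+6 fires, +8 burnt)
  -> target ignites at step 3
Step 4: cell (4,4)='.' (+1 fires, +6 burnt)
Step 5: cell (4,4)='.' (+0 fires, +1 burnt)
  fire out at step 5

3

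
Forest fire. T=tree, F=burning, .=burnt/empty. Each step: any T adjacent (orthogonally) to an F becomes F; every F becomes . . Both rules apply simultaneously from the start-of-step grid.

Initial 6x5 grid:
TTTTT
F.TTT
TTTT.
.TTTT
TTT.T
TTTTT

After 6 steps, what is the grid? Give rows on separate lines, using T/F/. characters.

Step 1: 2 trees catch fire, 1 burn out
  FTTTT
  ..TTT
  FTTT.
  .TTTT
  TTT.T
  TTTTT
Step 2: 2 trees catch fire, 2 burn out
  .FTTT
  ..TTT
  .FTT.
  .TTTT
  TTT.T
  TTTTT
Step 3: 3 trees catch fire, 2 burn out
  ..FTT
  ..TTT
  ..FT.
  .FTTT
  TTT.T
  TTTTT
Step 4: 5 trees catch fire, 3 burn out
  ...FT
  ..FTT
  ...F.
  ..FTT
  TFT.T
  TTTTT
Step 5: 6 trees catch fire, 5 burn out
  ....F
  ...FT
  .....
  ...FT
  F.F.T
  TFTTT
Step 6: 4 trees catch fire, 6 burn out
  .....
  ....F
  .....
  ....F
  ....T
  F.FTT

.....
....F
.....
....F
....T
F.FTT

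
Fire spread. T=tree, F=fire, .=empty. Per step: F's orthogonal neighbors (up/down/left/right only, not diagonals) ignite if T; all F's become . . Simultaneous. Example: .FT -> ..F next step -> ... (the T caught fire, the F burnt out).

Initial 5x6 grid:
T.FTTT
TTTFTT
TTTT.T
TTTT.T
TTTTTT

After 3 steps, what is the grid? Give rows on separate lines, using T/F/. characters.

Step 1: 4 trees catch fire, 2 burn out
  T..FTT
  TTF.FT
  TTTF.T
  TTTT.T
  TTTTTT
Step 2: 5 trees catch fire, 4 burn out
  T...FT
  TF...F
  TTF..T
  TTTF.T
  TTTTTT
Step 3: 6 trees catch fire, 5 burn out
  T....F
  F.....
  TF...F
  TTF..T
  TTTFTT

T....F
F.....
TF...F
TTF..T
TTTFTT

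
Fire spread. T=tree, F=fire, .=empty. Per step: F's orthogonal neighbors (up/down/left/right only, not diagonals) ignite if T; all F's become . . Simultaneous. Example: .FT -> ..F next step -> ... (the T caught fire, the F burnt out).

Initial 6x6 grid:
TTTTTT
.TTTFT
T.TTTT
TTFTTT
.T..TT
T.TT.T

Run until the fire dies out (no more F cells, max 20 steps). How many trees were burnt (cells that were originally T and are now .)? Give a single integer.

Step 1: +7 fires, +2 burnt (F count now 7)
Step 2: +8 fires, +7 burnt (F count now 8)
Step 3: +5 fires, +8 burnt (F count now 5)
Step 4: +2 fires, +5 burnt (F count now 2)
Step 5: +2 fires, +2 burnt (F count now 2)
Step 6: +0 fires, +2 burnt (F count now 0)
Fire out after step 6
Initially T: 27, now '.': 33
Total burnt (originally-T cells now '.'): 24

Answer: 24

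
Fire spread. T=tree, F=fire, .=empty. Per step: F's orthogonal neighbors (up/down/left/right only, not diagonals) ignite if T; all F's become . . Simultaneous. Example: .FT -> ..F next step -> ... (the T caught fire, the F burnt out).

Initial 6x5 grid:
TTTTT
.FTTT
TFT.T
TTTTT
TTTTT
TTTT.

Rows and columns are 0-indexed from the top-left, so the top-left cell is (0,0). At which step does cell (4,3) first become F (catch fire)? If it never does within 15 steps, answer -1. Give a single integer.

Step 1: cell (4,3)='T' (+5 fires, +2 burnt)
Step 2: cell (4,3)='T' (+6 fires, +5 burnt)
Step 3: cell (4,3)='T' (+6 fires, +6 burnt)
Step 4: cell (4,3)='F' (+6 fires, +6 burnt)
  -> target ignites at step 4
Step 5: cell (4,3)='.' (+2 fires, +6 burnt)
Step 6: cell (4,3)='.' (+0 fires, +2 burnt)
  fire out at step 6

4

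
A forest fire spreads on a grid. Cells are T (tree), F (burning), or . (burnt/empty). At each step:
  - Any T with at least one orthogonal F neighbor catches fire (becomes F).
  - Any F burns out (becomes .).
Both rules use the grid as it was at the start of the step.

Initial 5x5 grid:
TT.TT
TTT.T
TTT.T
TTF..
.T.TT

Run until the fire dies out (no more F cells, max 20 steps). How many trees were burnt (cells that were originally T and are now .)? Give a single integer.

Step 1: +2 fires, +1 burnt (F count now 2)
Step 2: +4 fires, +2 burnt (F count now 4)
Step 3: +2 fires, +4 burnt (F count now 2)
Step 4: +2 fires, +2 burnt (F count now 2)
Step 5: +1 fires, +2 burnt (F count now 1)
Step 6: +0 fires, +1 burnt (F count now 0)
Fire out after step 6
Initially T: 17, now '.': 19
Total burnt (originally-T cells now '.'): 11

Answer: 11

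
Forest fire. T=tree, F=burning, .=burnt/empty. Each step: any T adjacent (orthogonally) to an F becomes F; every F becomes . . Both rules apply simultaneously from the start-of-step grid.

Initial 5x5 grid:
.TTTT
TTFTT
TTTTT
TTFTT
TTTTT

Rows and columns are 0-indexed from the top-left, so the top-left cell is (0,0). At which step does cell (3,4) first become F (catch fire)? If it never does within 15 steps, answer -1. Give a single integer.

Step 1: cell (3,4)='T' (+7 fires, +2 burnt)
Step 2: cell (3,4)='F' (+10 fires, +7 burnt)
  -> target ignites at step 2
Step 3: cell (3,4)='.' (+5 fires, +10 burnt)
Step 4: cell (3,4)='.' (+0 fires, +5 burnt)
  fire out at step 4

2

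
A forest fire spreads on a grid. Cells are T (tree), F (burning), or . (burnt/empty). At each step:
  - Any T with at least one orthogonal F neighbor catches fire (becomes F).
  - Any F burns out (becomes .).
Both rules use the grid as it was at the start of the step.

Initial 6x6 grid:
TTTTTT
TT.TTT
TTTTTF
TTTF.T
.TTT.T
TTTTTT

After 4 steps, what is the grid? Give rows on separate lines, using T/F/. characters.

Step 1: 6 trees catch fire, 2 burn out
  TTTTTT
  TT.TTF
  TTTFF.
  TTF..F
  .TTF.T
  TTTTTT
Step 2: 8 trees catch fire, 6 burn out
  TTTTTF
  TT.FF.
  TTF...
  TF....
  .TF..F
  TTTFTT
Step 3: 8 trees catch fire, 8 burn out
  TTTFF.
  TT....
  TF....
  F.....
  .F....
  TTF.FF
Step 4: 4 trees catch fire, 8 burn out
  TTF...
  TF....
  F.....
  ......
  ......
  TF....

TTF...
TF....
F.....
......
......
TF....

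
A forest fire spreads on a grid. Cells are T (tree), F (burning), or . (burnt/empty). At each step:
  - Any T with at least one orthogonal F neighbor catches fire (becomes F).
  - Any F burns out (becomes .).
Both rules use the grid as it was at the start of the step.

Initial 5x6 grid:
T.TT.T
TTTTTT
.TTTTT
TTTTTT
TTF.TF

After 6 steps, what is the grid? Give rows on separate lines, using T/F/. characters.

Step 1: 4 trees catch fire, 2 burn out
  T.TT.T
  TTTTTT
  .TTTTT
  TTFTTF
  TF..F.
Step 2: 6 trees catch fire, 4 burn out
  T.TT.T
  TTTTTT
  .TFTTF
  TF.FF.
  F.....
Step 3: 6 trees catch fire, 6 burn out
  T.TT.T
  TTFTTF
  .F.FF.
  F.....
  ......
Step 4: 5 trees catch fire, 6 burn out
  T.FT.F
  TF.FF.
  ......
  ......
  ......
Step 5: 2 trees catch fire, 5 burn out
  T..F..
  F.....
  ......
  ......
  ......
Step 6: 1 trees catch fire, 2 burn out
  F.....
  ......
  ......
  ......
  ......

F.....
......
......
......
......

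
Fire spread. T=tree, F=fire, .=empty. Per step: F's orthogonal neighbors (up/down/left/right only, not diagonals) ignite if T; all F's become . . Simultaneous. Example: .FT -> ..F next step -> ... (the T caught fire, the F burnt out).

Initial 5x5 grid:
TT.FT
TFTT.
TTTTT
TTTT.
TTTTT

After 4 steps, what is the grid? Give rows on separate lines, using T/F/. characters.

Step 1: 6 trees catch fire, 2 burn out
  TF..F
  F.FF.
  TFTTT
  TTTT.
  TTTTT
Step 2: 5 trees catch fire, 6 burn out
  F....
  .....
  F.FFT
  TFTT.
  TTTTT
Step 3: 5 trees catch fire, 5 burn out
  .....
  .....
  ....F
  F.FF.
  TFTTT
Step 4: 3 trees catch fire, 5 burn out
  .....
  .....
  .....
  .....
  F.FFT

.....
.....
.....
.....
F.FFT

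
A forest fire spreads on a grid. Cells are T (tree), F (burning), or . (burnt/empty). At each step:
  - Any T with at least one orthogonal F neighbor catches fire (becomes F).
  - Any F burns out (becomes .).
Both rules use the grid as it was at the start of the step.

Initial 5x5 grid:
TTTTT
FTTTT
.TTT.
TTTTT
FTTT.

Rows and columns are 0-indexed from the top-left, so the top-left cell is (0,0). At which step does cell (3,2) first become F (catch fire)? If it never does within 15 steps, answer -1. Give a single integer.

Step 1: cell (3,2)='T' (+4 fires, +2 burnt)
Step 2: cell (3,2)='T' (+5 fires, +4 burnt)
Step 3: cell (3,2)='F' (+5 fires, +5 burnt)
  -> target ignites at step 3
Step 4: cell (3,2)='.' (+4 fires, +5 burnt)
Step 5: cell (3,2)='.' (+2 fires, +4 burnt)
Step 6: cell (3,2)='.' (+0 fires, +2 burnt)
  fire out at step 6

3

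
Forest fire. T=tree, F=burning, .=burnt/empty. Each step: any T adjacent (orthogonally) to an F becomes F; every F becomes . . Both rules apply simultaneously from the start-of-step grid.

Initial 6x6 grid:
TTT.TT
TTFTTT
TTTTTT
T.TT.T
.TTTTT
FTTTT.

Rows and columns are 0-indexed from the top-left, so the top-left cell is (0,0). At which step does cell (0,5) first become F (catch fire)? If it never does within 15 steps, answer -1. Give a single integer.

Step 1: cell (0,5)='T' (+5 fires, +2 burnt)
Step 2: cell (0,5)='T' (+8 fires, +5 burnt)
Step 3: cell (0,5)='T' (+8 fires, +8 burnt)
Step 4: cell (0,5)='F' (+5 fires, +8 burnt)
  -> target ignites at step 4
Step 5: cell (0,5)='.' (+2 fires, +5 burnt)
Step 6: cell (0,5)='.' (+1 fires, +2 burnt)
Step 7: cell (0,5)='.' (+0 fires, +1 burnt)
  fire out at step 7

4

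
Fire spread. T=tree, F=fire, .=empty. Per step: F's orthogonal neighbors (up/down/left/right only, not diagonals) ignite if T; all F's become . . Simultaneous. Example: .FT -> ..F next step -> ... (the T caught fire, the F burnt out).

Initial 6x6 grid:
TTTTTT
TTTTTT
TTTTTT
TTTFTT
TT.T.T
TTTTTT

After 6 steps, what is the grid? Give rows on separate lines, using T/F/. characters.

Step 1: 4 trees catch fire, 1 burn out
  TTTTTT
  TTTTTT
  TTTFTT
  TTF.FT
  TT.F.T
  TTTTTT
Step 2: 6 trees catch fire, 4 burn out
  TTTTTT
  TTTFTT
  TTF.FT
  TF...F
  TT...T
  TTTFTT
Step 3: 10 trees catch fire, 6 burn out
  TTTFTT
  TTF.FT
  TF...F
  F.....
  TF...F
  TTF.FT
Step 4: 8 trees catch fire, 10 burn out
  TTF.FT
  TF...F
  F.....
  ......
  F.....
  TF...F
Step 5: 4 trees catch fire, 8 burn out
  TF...F
  F.....
  ......
  ......
  ......
  F.....
Step 6: 1 trees catch fire, 4 burn out
  F.....
  ......
  ......
  ......
  ......
  ......

F.....
......
......
......
......
......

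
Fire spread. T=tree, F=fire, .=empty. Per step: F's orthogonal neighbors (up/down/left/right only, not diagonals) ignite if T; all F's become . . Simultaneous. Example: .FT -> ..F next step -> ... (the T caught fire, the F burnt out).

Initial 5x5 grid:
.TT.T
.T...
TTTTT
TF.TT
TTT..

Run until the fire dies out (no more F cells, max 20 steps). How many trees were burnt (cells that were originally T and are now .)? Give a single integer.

Step 1: +3 fires, +1 burnt (F count now 3)
Step 2: +5 fires, +3 burnt (F count now 5)
Step 3: +2 fires, +5 burnt (F count now 2)
Step 4: +3 fires, +2 burnt (F count now 3)
Step 5: +1 fires, +3 burnt (F count now 1)
Step 6: +0 fires, +1 burnt (F count now 0)
Fire out after step 6
Initially T: 15, now '.': 24
Total burnt (originally-T cells now '.'): 14

Answer: 14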